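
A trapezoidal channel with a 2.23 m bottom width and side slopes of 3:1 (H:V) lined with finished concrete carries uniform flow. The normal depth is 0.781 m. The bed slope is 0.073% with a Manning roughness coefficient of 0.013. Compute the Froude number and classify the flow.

subcritical

With bottom width b = 2.23 m and side slope z = 3: A = (b + zy)y = (2.23 + 3×0.781)×0.781 = 3.572 m²; P = b + 2y√(1+z²) = 2.23 + 2×0.781×3.162 = 7.169 m.
Hydraulic radius R = A/P = 3.572/7.169 = 0.4982 m.
V = (1/n) R^(2/3) √S = (1/0.013) × 0.4982^(2/3) × √0.00073 = 1.306 m/s. Hydraulic depth D_h = A/T = 3.572/6.916 = 0.5164 m.
Froude number Fr = V/√(g·D_h) = 1.306/√(9.81×0.5164) = 0.58, which is less than 1, so the flow is subcritical.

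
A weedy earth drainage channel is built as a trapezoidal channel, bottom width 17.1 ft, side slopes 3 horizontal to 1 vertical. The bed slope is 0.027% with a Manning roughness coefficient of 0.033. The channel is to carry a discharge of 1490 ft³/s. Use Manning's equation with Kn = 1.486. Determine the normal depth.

Manning's equation rearranged: A R^(2/3) = nQ / (1.486·√S) = 0.033 × 1490 / (1.486 × √0.00027) = 2014.
At y = 13.8 ft: A R^(2/3) = 3157 — high.
At y = 10.2 ft: A R^(2/3) = 1600 — low.
At y = 11.3 ft: A R^(2/3) = 2009 — close enough.

y_n = 11.3 ft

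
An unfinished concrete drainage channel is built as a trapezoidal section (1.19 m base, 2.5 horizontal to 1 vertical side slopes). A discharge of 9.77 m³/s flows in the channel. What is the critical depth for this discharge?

y_c = 1.04 m

At critical depth, Q² T / (g A³) = 1, i.e. A³/T = Q²/g = 9.77²/9.81 = 9.73.
At y = 1.24 m: A³/T = 20.37 — too large.
At y = 0.847 m: A³/T = 4.053 — too small.
At y = 1.04 m: A³/T = 9.583 — matches.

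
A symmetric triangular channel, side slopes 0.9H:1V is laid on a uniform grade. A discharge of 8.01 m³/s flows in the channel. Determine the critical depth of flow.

At critical depth, Q² T / (g A³) = 1, i.e. A³/T = Q²/g = 8.01²/9.81 = 6.54.
At y = 1.33 m: A³/T = 1.685 — too small.
At y = 2.1 m: A³/T = 16.54 — too large.
At y = 1.74 m: A³/T = 6.46 — matches.

y_c = 1.74 m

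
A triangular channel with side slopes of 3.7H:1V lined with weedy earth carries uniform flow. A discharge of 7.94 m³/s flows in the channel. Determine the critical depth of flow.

At critical depth, Q² T / (g A³) = 1, i.e. A³/T = Q²/g = 7.94²/9.81 = 6.426.
At y = 1.07 m: A³/T = 9.6 — over.
At y = 0.987 m: A³/T = 6.411 — matches.

y_c = 0.987 m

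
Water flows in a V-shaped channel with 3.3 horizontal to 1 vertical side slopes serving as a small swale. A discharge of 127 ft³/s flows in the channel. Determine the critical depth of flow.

y_c = 2.47 ft

At critical depth, Q² T / (g A³) = 1, i.e. A³/T = Q²/g = 127²/32.2 = 500.9.
Try y = 2 ft: A³/T = 174.2 — low.
Try y = 2.68 ft: A³/T = 752.8 — high.
Try y = 2.47 ft: A³/T = 500.6 — close enough.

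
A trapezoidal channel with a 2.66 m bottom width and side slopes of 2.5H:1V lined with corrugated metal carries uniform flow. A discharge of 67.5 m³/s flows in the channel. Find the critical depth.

At critical depth, Q² T / (g A³) = 1, i.e. A³/T = Q²/g = 67.5²/9.81 = 464.4.
Trying y = 2.5 m: A³/T = 729 — high.
Trying y = 1.87 m: A³/T = 214.9 — low.
Trying y = 2.25 m: A³/T = 465.7 — ≈ 464.4.

y_c = 2.25 m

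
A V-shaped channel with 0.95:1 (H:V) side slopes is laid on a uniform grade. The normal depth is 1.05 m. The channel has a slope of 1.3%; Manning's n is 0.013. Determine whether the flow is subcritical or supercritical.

supercritical

For a triangular section with side slope z = 0.95: A = zy² = 0.95×1.05² = 1.047 m²; P = 2y√(1+z²) = 2×1.05×1.379 = 2.897 m.
Hydraulic radius R = A/P = 1.047/2.897 = 0.3616 m.
V = (1/n) R^(2/3) √S = (1/0.013) × 0.3616^(2/3) × √0.013 = 4.452 m/s. Hydraulic depth D_h = A/T = 1.047/1.995 = 0.525 m.
Froude number Fr = V/√(g·D_h) = 4.452/√(9.81×0.525) = 1.96, which is greater than 1, so the flow is supercritical.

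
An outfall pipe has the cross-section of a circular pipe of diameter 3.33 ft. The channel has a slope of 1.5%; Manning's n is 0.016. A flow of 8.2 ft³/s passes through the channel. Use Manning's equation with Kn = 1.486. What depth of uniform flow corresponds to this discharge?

y_n = 0.688 ft

Manning's equation rearranged: A R^(2/3) = nQ / (1.486·√S) = 0.016 × 8.2 / (1.486 × √0.015) = 0.7209.
Try y = 0.48 ft: A R^(2/3) = 0.345 — low.
Try y = 0.85 ft: A R^(2/3) = 1.1 — high.
Try y = 0.688 ft: A R^(2/3) = 0.7208 — ≈ 0.7209.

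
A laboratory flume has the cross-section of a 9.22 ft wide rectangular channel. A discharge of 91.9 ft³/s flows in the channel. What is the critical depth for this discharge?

y_c = 1.46 ft

For a rectangular channel, critical depth y_c = (q²/g)^(1/3) where q = Q/b = 91.9/9.22 = 9.967 ft²/s.
So y_c = (9.967²/32.2)^(1/3) = 1.46 ft.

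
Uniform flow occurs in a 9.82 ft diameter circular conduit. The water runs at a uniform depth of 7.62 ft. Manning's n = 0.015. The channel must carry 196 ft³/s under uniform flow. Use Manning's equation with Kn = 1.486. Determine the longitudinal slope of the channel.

For a circular section of diameter D = 9.82 ft at depth y = 7.62 ft, the central angle is θ = 2 arccos(1 − 2y/D) = 4.311 rad. Then A = (D²/8)(θ − sin θ) = 63.06 ft² and P = Dθ/2 = 21.17 ft.
Hydraulic radius R = A/P = 63.06/21.17 = 2.979 ft.
From Manning's equation, S = [nQ / (1.486 A R^(2/3))]² = [0.015 × 196 / (1.486 × 63.06 × 2.979^(2/3))]² = 0.00023.

S = 0.00023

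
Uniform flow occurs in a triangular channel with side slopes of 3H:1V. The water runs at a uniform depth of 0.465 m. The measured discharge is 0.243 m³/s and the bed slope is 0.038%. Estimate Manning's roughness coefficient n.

For a triangular section with side slope z = 3: A = zy² = 3×0.465² = 0.6487 m²; P = 2y√(1+z²) = 2×0.465×3.162 = 2.941 m.
Hydraulic radius R = A/P = 0.6487/2.941 = 0.2206 m.
Rearranging Manning's equation: n = (1/Q) A R^(2/3) S^(1/2) = (1/0.243) × 0.6487 × 0.2206^(2/3) × √0.00038 = 0.019.

n = 0.019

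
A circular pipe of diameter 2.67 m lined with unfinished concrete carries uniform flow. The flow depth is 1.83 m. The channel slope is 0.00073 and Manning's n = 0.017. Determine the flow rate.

For a circular section of diameter D = 2.67 m at depth y = 1.83 m, the central angle is θ = 2 arccos(1 − 2y/D) = 3.901 rad. Then A = (D²/8)(θ − sin θ) = 4.09 m² and P = Dθ/2 = 5.208 m.
Hydraulic radius R = A/P = 4.09/5.208 = 0.7853 m.
Manning's equation: Q = (1/n) A R^(2/3) S^(1/2) = (1/0.017) × 4.09 × 0.7853^(2/3) × 0.00073^(1/2) = 5.53 m³/s.

Q = 5.53 m³/s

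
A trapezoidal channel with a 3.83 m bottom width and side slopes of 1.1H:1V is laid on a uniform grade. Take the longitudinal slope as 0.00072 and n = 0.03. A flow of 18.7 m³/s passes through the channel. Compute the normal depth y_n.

Manning's equation rearranged: A R^(2/3) = nQ / (1·√S) = 0.03 × 18.7 / (√0.00072) = 20.91.
At y = 2.07 m: A R^(2/3) = 14.79 — too small.
At y = 2.48 m: A R^(2/3) = 20.85 — close enough.

y_n = 2.48 m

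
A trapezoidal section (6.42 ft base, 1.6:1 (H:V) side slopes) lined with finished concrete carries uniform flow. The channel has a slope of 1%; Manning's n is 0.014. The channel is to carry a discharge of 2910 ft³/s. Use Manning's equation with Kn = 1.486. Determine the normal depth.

y_n = 6.74 ft

Manning's equation rearranged: A R^(2/3) = nQ / (1.486·√S) = 0.014 × 2910 / (1.486 × √0.01) = 274.2.
Trying y = 8.61 ft: A R^(2/3) = 471.8 — too large.
Trying y = 5.11 ft: A R^(2/3) = 151.7 — too small.
Trying y = 6.74 ft: A R^(2/3) = 274.4 — close enough.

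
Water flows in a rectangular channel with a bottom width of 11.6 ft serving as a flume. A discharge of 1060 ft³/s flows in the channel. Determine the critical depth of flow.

y_c = 6.38 ft

For a rectangular channel, critical depth y_c = (q²/g)^(1/3) where q = Q/b = 1060/11.6 = 91.38 ft²/s.
So y_c = (91.38²/32.2)^(1/3) = 6.38 ft.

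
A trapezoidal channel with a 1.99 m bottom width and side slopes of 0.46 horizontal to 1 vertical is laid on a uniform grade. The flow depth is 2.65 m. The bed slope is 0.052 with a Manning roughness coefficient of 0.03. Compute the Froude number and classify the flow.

supercritical

With bottom width b = 1.99 m and side slope z = 0.46: A = (b + zy)y = (1.99 + 0.46×2.65)×2.65 = 8.504 m²; P = b + 2y√(1+z²) = 1.99 + 2×2.65×1.101 = 7.824 m.
Hydraulic radius R = A/P = 8.504/7.824 = 1.087 m.
V = (1/n) R^(2/3) √S = (1/0.03) × 1.087^(2/3) × √0.052 = 8.035 m/s. Hydraulic depth D_h = A/T = 8.504/4.428 = 1.92 m.
Froude number Fr = V/√(g·D_h) = 8.035/√(9.81×1.92) = 1.85, which is greater than 1, so the flow is supercritical.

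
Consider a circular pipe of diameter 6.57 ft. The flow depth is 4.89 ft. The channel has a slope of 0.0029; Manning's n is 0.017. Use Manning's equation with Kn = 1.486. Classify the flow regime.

subcritical

For a circular section of diameter D = 6.57 ft at depth y = 4.89 ft, the central angle is θ = 2 arccos(1 − 2y/D) = 4.163 rad. Then A = (D²/8)(θ − sin θ) = 27.06 ft² and P = Dθ/2 = 13.67 ft.
Hydraulic radius R = A/P = 27.06/13.67 = 1.979 ft.
V = (1.486/n) R^(2/3) √S = (1.486/0.017) × 1.979^(2/3) × √0.0029 = 7.42 ft/s. Hydraulic depth D_h = A/T = 27.06/5.732 = 4.72 ft.
Froude number Fr = V/√(g·D_h) = 7.42/√(32.2×4.72) = 0.602, which is less than 1, so the flow is subcritical.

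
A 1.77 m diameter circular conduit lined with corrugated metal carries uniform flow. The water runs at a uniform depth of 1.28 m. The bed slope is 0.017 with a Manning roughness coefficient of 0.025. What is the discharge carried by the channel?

For a circular section of diameter D = 1.77 m at depth y = 1.28 m, the central angle is θ = 2 arccos(1 − 2y/D) = 4.067 rad. Then A = (D²/8)(θ − sin θ) = 1.905 m² and P = Dθ/2 = 3.599 m.
Hydraulic radius R = A/P = 1.905/3.599 = 0.5294 m.
Manning's equation: Q = (1/n) A R^(2/3) S^(1/2) = (1/0.025) × 1.905 × 0.5294^(2/3) × 0.017^(1/2) = 6.5 m³/s.

Q = 6.5 m³/s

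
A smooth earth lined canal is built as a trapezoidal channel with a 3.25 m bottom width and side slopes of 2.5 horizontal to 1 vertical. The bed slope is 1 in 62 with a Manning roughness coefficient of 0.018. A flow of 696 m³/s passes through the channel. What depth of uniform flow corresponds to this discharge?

y_n = 4.2 m

Manning's equation rearranged: A R^(2/3) = nQ / (1·√S) = 0.018 × 696 / (√0.01613) = 98.65.
At y = 3.06 m: A R^(2/3) = 47.33 — too small.
At y = 5.21 m: A R^(2/3) = 164.8 — too large.
At y = 4.2 m: A R^(2/3) = 98.65 — ≈ 98.65.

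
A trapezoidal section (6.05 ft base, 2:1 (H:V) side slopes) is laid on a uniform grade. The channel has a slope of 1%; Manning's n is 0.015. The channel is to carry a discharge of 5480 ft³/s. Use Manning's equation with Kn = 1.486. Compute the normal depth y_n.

y_n = 8.66 ft

Manning's equation rearranged: A R^(2/3) = nQ / (1.486·√S) = 0.015 × 5480 / (1.486 × √0.01) = 553.2.
Try y = 9.56 ft: A R^(2/3) = 697.1 — too large.
Try y = 6.97 ft: A R^(2/3) = 335.9 — too small.
Try y = 8.66 ft: A R^(2/3) = 553.2 — close enough.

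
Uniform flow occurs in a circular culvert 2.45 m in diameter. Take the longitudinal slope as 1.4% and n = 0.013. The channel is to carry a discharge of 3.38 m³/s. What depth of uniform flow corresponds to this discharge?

y_n = 0.547 m

Manning's equation rearranged: A R^(2/3) = nQ / (1·√S) = 0.013 × 3.38 / (√0.014) = 0.3714.
Trying y = 0.396 m: A R^(2/3) = 0.1928 — low.
Trying y = 0.672 m: A R^(2/3) = 0.5592 — high.
Trying y = 0.547 m: A R^(2/3) = 0.3717 — ≈ 0.3714.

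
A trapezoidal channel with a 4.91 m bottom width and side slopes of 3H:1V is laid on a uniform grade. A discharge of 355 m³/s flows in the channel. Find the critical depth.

At critical depth, Q² T / (g A³) = 1, i.e. A³/T = Q²/g = 355²/9.81 = 12850.
Trying y = 2.95 m: A³/T = 2958 — too small.
Trying y = 4.84 m: A³/T = 24500 — too large.
Trying y = 4.17 m: A³/T = 12810 — matches.

y_c = 4.17 m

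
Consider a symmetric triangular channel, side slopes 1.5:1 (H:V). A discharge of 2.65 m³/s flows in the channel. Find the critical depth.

At critical depth, Q² T / (g A³) = 1, i.e. A³/T = Q²/g = 2.65²/9.81 = 0.7159.
Trying y = 1.14 m: A³/T = 2.166 — over.
Trying y = 0.629 m: A³/T = 0.1108 — short.
Trying y = 0.914 m: A³/T = 0.7176 — matches.

y_c = 0.914 m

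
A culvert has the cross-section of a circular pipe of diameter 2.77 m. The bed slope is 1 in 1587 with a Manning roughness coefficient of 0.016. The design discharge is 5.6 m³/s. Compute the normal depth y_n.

y_n = 1.8 m

Manning's equation rearranged: A R^(2/3) = nQ / (1·√S) = 0.016 × 5.6 / (√0.0006301) = 3.569.
Try y = 2.24 m: A R^(2/3) = 4.659 — high.
Try y = 1.46 m: A R^(2/3) = 2.577 — low.
Try y = 1.8 m: A R^(2/3) = 3.567 — matches.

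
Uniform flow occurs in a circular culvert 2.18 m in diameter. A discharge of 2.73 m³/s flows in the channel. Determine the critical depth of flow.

At critical depth, Q² T / (g A³) = 1, i.e. A³/T = Q²/g = 2.73²/9.81 = 0.7597.
Trying y = 0.546 m: A³/T = 0.2073 — too small.
Trying y = 0.959 m: A³/T = 1.827 — too large.
Trying y = 0.763 m: A³/T = 0.7589 — matches.

y_c = 0.763 m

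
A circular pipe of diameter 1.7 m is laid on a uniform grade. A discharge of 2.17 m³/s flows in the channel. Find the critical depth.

y_c = 0.73 m

At critical depth, Q² T / (g A³) = 1, i.e. A³/T = Q²/g = 2.17²/9.81 = 0.48.
At y = 0.883 m: A³/T = 0.9945 — over.
At y = 0.59 m: A³/T = 0.2118 — short.
At y = 0.73 m: A³/T = 0.4804 — close enough.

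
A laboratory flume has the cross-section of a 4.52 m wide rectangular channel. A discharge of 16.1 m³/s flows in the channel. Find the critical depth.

For a rectangular channel, critical depth y_c = (q²/g)^(1/3) where q = Q/b = 16.1/4.52 = 3.562 m²/s.
So y_c = (3.562²/9.81)^(1/3) = 1.09 m.

y_c = 1.09 m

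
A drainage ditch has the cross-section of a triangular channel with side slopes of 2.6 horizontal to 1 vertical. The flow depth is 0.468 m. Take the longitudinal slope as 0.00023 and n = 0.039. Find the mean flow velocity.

V = 0.141 m/s

For a triangular section with side slope z = 2.6: A = zy² = 2.6×0.468² = 0.5695 m²; P = 2y√(1+z²) = 2×0.468×2.786 = 2.607 m.
Hydraulic radius R = A/P = 0.5695/2.607 = 0.2184 m.
From Manning's equation, V = (1/n) R^(2/3) S^(1/2) = (1/0.039) × 0.2184^(2/3) × 0.00023^(1/2) = 0.141 m/s.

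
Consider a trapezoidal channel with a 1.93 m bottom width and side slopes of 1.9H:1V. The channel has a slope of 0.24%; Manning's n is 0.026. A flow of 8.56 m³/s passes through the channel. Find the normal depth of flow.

Manning's equation rearranged: A R^(2/3) = nQ / (1·√S) = 0.026 × 8.56 / (√0.0024) = 4.543.
At y = 1.09 m: A R^(2/3) = 3.305 — short.
At y = 1.56 m: A R^(2/3) = 7.036 — over.
At y = 1.27 m: A R^(2/3) = 4.541 — ≈ 4.543.

y_n = 1.27 m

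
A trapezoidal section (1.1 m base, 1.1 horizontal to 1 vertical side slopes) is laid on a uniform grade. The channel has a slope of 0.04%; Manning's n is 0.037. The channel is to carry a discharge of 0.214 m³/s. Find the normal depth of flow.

y_n = 0.508 m

Manning's equation rearranged: A R^(2/3) = nQ / (1·√S) = 0.037 × 0.214 / (√0.0004) = 0.3959.
Trying y = 0.397 m: A R^(2/3) = 0.2533 — too small.
Trying y = 0.609 m: A R^(2/3) = 0.5558 — too large.
Trying y = 0.508 m: A R^(2/3) = 0.3965 — matches.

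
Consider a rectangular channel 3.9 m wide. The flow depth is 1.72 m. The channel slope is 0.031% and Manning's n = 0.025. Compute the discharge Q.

Flow area A = b·y = 3.9 × 1.72 = 6.708 m². Wetted perimeter P = b + 2y = 3.9 + 2×1.72 = 7.34 m.
Hydraulic radius R = A/P = 6.708/7.34 = 0.9139 m.
Manning's equation: Q = (1/n) A R^(2/3) S^(1/2) = (1/0.025) × 6.708 × 0.9139^(2/3) × 0.00031^(1/2) = 4.45 m³/s.

Q = 4.45 m³/s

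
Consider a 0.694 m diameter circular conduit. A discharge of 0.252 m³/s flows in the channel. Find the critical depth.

At critical depth, Q² T / (g A³) = 1, i.e. A³/T = Q²/g = 0.252²/9.81 = 0.006473.
Trying y = 0.347 m: A³/T = 0.009749 — high.
Trying y = 0.262 m: A³/T = 0.003322 — low.
Trying y = 0.312 m: A³/T = 0.006493 — ≈ 0.006473.

y_c = 0.312 m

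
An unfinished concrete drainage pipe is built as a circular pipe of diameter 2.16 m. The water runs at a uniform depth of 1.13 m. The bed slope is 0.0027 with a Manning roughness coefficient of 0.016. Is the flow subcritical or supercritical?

For a circular section of diameter D = 2.16 m at depth y = 1.13 m, the central angle is θ = 2 arccos(1 − 2y/D) = 3.234 rad. Then A = (D²/8)(θ − sin θ) = 1.94 m² and P = Dθ/2 = 3.493 m.
Hydraulic radius R = A/P = 1.94/3.493 = 0.5554 m.
V = (1/n) R^(2/3) √S = (1/0.016) × 0.5554^(2/3) × √0.0027 = 2.194 m/s. Hydraulic depth D_h = A/T = 1.94/2.158 = 0.8992 m.
Froude number Fr = V/√(g·D_h) = 2.194/√(9.81×0.8992) = 0.739, which is less than 1, so the flow is subcritical.

subcritical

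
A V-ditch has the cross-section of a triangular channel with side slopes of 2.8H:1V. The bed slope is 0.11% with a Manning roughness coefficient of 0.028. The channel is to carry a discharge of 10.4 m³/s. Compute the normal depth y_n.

Manning's equation rearranged: A R^(2/3) = nQ / (1·√S) = 0.028 × 10.4 / (√0.0011) = 8.78.
At y = 1.55 m: A R^(2/3) = 5.453 — too small.
At y = 2.01 m: A R^(2/3) = 10.9 — too large.
At y = 1.85 m: A R^(2/3) = 8.741 — matches.

y_n = 1.85 m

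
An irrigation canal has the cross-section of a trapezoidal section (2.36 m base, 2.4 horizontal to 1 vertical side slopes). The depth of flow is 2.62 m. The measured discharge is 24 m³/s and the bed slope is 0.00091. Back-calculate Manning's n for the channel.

With bottom width b = 2.36 m and side slope z = 2.4: A = (b + zy)y = (2.36 + 2.4×2.62)×2.62 = 22.66 m²; P = b + 2y√(1+z²) = 2.36 + 2×2.62×2.6 = 15.98 m.
Hydraulic radius R = A/P = 22.66/15.98 = 1.418 m.
Rearranging Manning's equation: n = (1/Q) A R^(2/3) S^(1/2) = (1/24) × 22.66 × 1.418^(2/3) × √0.00091 = 0.0359.

n = 0.0359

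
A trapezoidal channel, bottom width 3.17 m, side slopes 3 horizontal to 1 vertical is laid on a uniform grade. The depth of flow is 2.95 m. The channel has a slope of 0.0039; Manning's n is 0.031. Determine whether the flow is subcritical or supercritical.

subcritical

With bottom width b = 3.17 m and side slope z = 3: A = (b + zy)y = (3.17 + 3×2.95)×2.95 = 35.46 m²; P = b + 2y√(1+z²) = 3.17 + 2×2.95×3.162 = 21.83 m.
Hydraulic radius R = A/P = 35.46/21.83 = 1.625 m.
V = (1/n) R^(2/3) √S = (1/0.031) × 1.625^(2/3) × √0.0039 = 2.784 m/s. Hydraulic depth D_h = A/T = 35.46/20.87 = 1.699 m.
Froude number Fr = V/√(g·D_h) = 2.784/√(9.81×1.699) = 0.682, which is less than 1, so the flow is subcritical.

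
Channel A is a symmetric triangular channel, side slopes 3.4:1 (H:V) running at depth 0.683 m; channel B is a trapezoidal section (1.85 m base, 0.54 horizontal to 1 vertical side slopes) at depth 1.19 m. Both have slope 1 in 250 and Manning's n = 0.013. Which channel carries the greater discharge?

Channel A: For a triangular section with side slope z = 3.4: A = zy² = 3.4×0.683² = 1.586 m²; P = 2y√(1+z²) = 2×0.683×3.544 = 4.841 m. Hydraulic radius R = A/P = 1.586/4.841 = 0.3276 m. Q_A = (1/0.013)·1.586·0.3276^(2/3)·√0.004 = 3.667 m³/s.
Channel B: With bottom width b = 1.85 m and side slope z = 0.54: A = (b + zy)y = (1.85 + 0.54×1.19)×1.19 = 2.966 m²; P = b + 2y√(1+z²) = 1.85 + 2×1.19×1.136 = 4.555 m. Hydraulic radius R = A/P = 2.966/4.555 = 0.6512 m. Q_B = (1/0.013)·2.966·0.6512^(2/3)·√0.004 = 10.84 m³/s.
Q_A = 3.667 m³/s vs Q_B = 10.84 m³/s, so channel B carries more.

channel B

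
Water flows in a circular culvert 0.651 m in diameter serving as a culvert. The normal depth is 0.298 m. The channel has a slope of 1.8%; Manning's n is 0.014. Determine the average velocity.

V = 2.75 m/s

For a circular section of diameter D = 0.651 m at depth y = 0.298 m, the central angle is θ = 2 arccos(1 − 2y/D) = 2.972 rad. Then A = (D²/8)(θ − sin θ) = 0.1485 m² and P = Dθ/2 = 0.9675 m.
Hydraulic radius R = A/P = 0.1485/0.9675 = 0.1535 m.
From Manning's equation, V = (1/n) R^(2/3) S^(1/2) = (1/0.014) × 0.1535^(2/3) × 0.018^(1/2) = 2.75 m/s.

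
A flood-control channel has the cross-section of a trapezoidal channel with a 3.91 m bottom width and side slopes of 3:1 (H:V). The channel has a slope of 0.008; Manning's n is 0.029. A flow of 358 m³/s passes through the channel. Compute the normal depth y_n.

y_n = 4.14 m

Manning's equation rearranged: A R^(2/3) = nQ / (1·√S) = 0.029 × 358 / (√0.008) = 116.1.
At y = 2.85 m: A R^(2/3) = 48.96 — short.
At y = 4.14 m: A R^(2/3) = 116 — matches.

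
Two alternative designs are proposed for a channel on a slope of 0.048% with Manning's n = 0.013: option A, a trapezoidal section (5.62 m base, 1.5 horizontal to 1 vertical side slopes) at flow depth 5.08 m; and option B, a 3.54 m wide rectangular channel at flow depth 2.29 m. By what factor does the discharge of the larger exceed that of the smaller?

16.5

Channel A: With bottom width b = 5.62 m and side slope z = 1.5: A = (b + zy)y = (5.62 + 1.5×5.08)×5.08 = 67.26 m²; P = b + 2y√(1+z²) = 5.62 + 2×5.08×1.803 = 23.94 m. Hydraulic radius R = A/P = 67.26/23.94 = 2.81 m. Q_A = (1/0.013)·67.26·2.81^(2/3)·√0.00048 = 225.7 m³/s.
Channel B: Flow area A = b·y = 3.54 × 2.29 = 8.107 m². Wetted perimeter P = b + 2y = 3.54 + 2×2.29 = 8.12 m. Hydraulic radius R = A/P = 8.107/8.12 = 0.9983 m. Q_B = (1/0.013)·8.107·0.9983^(2/3)·√0.00048 = 13.65 m³/s.
The larger discharge is 225.7 m³/s and the smaller is 13.65 m³/s; the ratio is 16.5.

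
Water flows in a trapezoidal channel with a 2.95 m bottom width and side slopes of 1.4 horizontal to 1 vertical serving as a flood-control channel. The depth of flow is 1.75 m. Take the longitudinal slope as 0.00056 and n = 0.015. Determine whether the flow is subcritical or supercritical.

subcritical

With bottom width b = 2.95 m and side slope z = 1.4: A = (b + zy)y = (2.95 + 1.4×1.75)×1.75 = 9.45 m²; P = b + 2y√(1+z²) = 2.95 + 2×1.75×1.72 = 8.972 m.
Hydraulic radius R = A/P = 9.45/8.972 = 1.053 m.
V = (1/n) R^(2/3) √S = (1/0.015) × 1.053^(2/3) × √0.00056 = 1.633 m/s. Hydraulic depth D_h = A/T = 9.45/7.85 = 1.204 m.
Froude number Fr = V/√(g·D_h) = 1.633/√(9.81×1.204) = 0.475, which is less than 1, so the flow is subcritical.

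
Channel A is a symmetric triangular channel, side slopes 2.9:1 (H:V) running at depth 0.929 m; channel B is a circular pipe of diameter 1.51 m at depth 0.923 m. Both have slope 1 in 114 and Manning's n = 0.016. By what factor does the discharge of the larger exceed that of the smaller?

Channel A: For a triangular section with side slope z = 2.9: A = zy² = 2.9×0.929² = 2.503 m²; P = 2y√(1+z²) = 2×0.929×3.068 = 5.7 m. Hydraulic radius R = A/P = 2.503/5.7 = 0.4391 m. Q_A = (1/0.016)·2.503·0.4391^(2/3)·√0.008772 = 8.464 m³/s.
Channel B: For a circular section of diameter D = 1.51 m at depth y = 0.923 m, the central angle is θ = 2 arccos(1 − 2y/D) = 3.59 rad. Then A = (D²/8)(θ − sin θ) = 1.147 m² and P = Dθ/2 = 2.711 m. Hydraulic radius R = A/P = 1.147/2.711 = 0.4231 m. Q_B = (1/0.016)·1.147·0.4231^(2/3)·√0.008772 = 3.784 m³/s.
The larger discharge is 8.464 m³/s and the smaller is 3.784 m³/s; the ratio is 2.24.

2.24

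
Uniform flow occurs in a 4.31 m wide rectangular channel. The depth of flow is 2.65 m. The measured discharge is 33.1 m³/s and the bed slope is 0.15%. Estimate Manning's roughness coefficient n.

Flow area A = b·y = 4.31 × 2.65 = 11.42 m². Wetted perimeter P = b + 2y = 4.31 + 2×2.65 = 9.61 m.
Hydraulic radius R = A/P = 11.42/9.61 = 1.189 m.
Rearranging Manning's equation: n = (1/Q) A R^(2/3) S^(1/2) = (1/33.1) × 11.42 × 1.189^(2/3) × √0.0015 = 0.015.

n = 0.015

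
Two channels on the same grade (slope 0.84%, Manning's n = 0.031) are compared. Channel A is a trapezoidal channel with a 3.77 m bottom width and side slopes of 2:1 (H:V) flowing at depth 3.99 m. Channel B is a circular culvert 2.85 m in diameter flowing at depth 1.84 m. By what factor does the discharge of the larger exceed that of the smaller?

20.6

Channel A: With bottom width b = 3.77 m and side slope z = 2: A = (b + zy)y = (3.77 + 2×3.99)×3.99 = 46.88 m²; P = b + 2y√(1+z²) = 3.77 + 2×3.99×2.236 = 21.61 m. Hydraulic radius R = A/P = 46.88/21.61 = 2.169 m. Q_A = (1/0.031)·46.88·2.169^(2/3)·√0.0084 = 232.3 m³/s.
Channel B: For a circular section of diameter D = 2.85 m at depth y = 1.84 m, the central angle is θ = 2 arccos(1 − 2y/D) = 3.733 rad. Then A = (D²/8)(θ − sin θ) = 4.356 m² and P = Dθ/2 = 5.319 m. Hydraulic radius R = A/P = 4.356/5.319 = 0.8189 m. Q_B = (1/0.031)·4.356·0.8189^(2/3)·√0.0084 = 11.27 m³/s.
The larger discharge is 232.3 m³/s and the smaller is 11.27 m³/s; the ratio is 20.6.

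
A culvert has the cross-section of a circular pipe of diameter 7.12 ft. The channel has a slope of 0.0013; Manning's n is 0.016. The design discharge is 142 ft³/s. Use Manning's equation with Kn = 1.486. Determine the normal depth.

y_n = 4.5 ft

Manning's equation rearranged: A R^(2/3) = nQ / (1.486·√S) = 0.016 × 142 / (1.486 × √0.0013) = 42.41.
At y = 3.4 ft: A R^(2/3) = 27.02 — short.
At y = 4.5 ft: A R^(2/3) = 42.47 — matches.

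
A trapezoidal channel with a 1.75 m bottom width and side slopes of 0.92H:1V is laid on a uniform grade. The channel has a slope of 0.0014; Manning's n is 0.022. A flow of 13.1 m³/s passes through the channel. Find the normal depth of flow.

Manning's equation rearranged: A R^(2/3) = nQ / (1·√S) = 0.022 × 13.1 / (√0.0014) = 7.702.
Try y = 1.85 m: A R^(2/3) = 6.138 — short.
Try y = 2.41 m: A R^(2/3) = 10.51 — over.
Try y = 2.07 m: A R^(2/3) = 7.693 — ≈ 7.702.

y_n = 2.07 m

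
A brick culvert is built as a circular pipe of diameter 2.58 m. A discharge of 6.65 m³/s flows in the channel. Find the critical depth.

y_c = 1.15 m

At critical depth, Q² T / (g A³) = 1, i.e. A³/T = Q²/g = 6.65²/9.81 = 4.508.
Try y = 0.792 m: A³/T = 1.061 — too small.
Try y = 1.15 m: A³/T = 4.462 — close enough.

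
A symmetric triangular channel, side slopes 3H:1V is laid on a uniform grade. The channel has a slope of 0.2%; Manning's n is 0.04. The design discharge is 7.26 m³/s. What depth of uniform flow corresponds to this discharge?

Manning's equation rearranged: A R^(2/3) = nQ / (1·√S) = 0.04 × 7.26 / (√0.002) = 6.494.
Try y = 1.13 m: A R^(2/3) = 2.528 — short.
Try y = 1.81 m: A R^(2/3) = 8.878 — over.
Try y = 1.61 m: A R^(2/3) = 6.497 — ≈ 6.494.

y_n = 1.61 m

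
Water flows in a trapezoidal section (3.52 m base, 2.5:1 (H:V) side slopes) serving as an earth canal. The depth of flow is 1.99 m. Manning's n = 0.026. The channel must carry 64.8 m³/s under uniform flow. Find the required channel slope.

S = 0.0079

With bottom width b = 3.52 m and side slope z = 2.5: A = (b + zy)y = (3.52 + 2.5×1.99)×1.99 = 16.91 m²; P = b + 2y√(1+z²) = 3.52 + 2×1.99×2.693 = 14.24 m.
Hydraulic radius R = A/P = 16.91/14.24 = 1.187 m.
From Manning's equation, S = [nQ / (1 A R^(2/3))]² = [0.026 × 64.8 / (1 × 16.91 × 1.187^(2/3))]² = 0.0079.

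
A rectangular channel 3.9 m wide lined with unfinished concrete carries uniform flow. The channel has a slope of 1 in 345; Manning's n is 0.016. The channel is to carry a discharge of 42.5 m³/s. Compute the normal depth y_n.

y_n = 2.92 m

Manning's equation rearranged: A R^(2/3) = nQ / (1·√S) = 0.016 × 42.5 / (√0.002899) = 12.63.
Try y = 3.4 m: A R^(2/3) = 15.3 — high.
Try y = 2.5 m: A R^(2/3) = 10.36 — low.
Try y = 2.92 m: A R^(2/3) = 12.64 — matches.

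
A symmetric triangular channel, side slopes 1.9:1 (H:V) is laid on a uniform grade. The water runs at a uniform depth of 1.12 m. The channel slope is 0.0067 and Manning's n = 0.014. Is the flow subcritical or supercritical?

supercritical

For a triangular section with side slope z = 1.9: A = zy² = 1.9×1.12² = 2.383 m²; P = 2y√(1+z²) = 2×1.12×2.147 = 4.809 m.
Hydraulic radius R = A/P = 2.383/4.809 = 0.4956 m.
V = (1/n) R^(2/3) √S = (1/0.014) × 0.4956^(2/3) × √0.0067 = 3.661 m/s. Hydraulic depth D_h = A/T = 2.383/4.256 = 0.56 m.
Froude number Fr = V/√(g·D_h) = 3.661/√(9.81×0.56) = 1.56, which is greater than 1, so the flow is supercritical.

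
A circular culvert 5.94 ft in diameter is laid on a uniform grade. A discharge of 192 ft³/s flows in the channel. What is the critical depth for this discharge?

At critical depth, Q² T / (g A³) = 1, i.e. A³/T = Q²/g = 192²/32.2 = 1145.
Try y = 3.38 ft: A³/T = 733.9 — too small.
Try y = 4.77 ft: A³/T = 2872 — too large.
Try y = 3.8 ft: A³/T = 1150 — close enough.

y_c = 3.8 ft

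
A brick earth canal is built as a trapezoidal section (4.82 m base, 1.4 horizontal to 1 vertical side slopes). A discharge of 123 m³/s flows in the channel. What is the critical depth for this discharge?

At critical depth, Q² T / (g A³) = 1, i.e. A³/T = Q²/g = 123²/9.81 = 1542.
At y = 2.59 m: A³/T = 867.1 — low.
At y = 3.02 m: A³/T = 1537 — close enough.

y_c = 3.02 m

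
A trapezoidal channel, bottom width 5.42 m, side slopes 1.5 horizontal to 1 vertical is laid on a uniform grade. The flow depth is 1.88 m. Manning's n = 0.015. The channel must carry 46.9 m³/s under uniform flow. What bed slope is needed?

S = 0.0015

With bottom width b = 5.42 m and side slope z = 1.5: A = (b + zy)y = (5.42 + 1.5×1.88)×1.88 = 15.49 m²; P = b + 2y√(1+z²) = 5.42 + 2×1.88×1.803 = 12.2 m.
Hydraulic radius R = A/P = 15.49/12.2 = 1.27 m.
From Manning's equation, S = [nQ / (1 A R^(2/3))]² = [0.015 × 46.9 / (1 × 15.49 × 1.27^(2/3))]² = 0.0015.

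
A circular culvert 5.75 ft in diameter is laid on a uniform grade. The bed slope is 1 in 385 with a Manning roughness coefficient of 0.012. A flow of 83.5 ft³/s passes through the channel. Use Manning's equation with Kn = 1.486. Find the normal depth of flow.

Manning's equation rearranged: A R^(2/3) = nQ / (1.486·√S) = 0.012 × 83.5 / (1.486 × √0.002597) = 13.23.
Try y = 2.12 ft: A R^(2/3) = 9.588 — short.
Try y = 3.17 ft: A R^(2/3) = 19.45 — over.
Try y = 2.53 ft: A R^(2/3) = 13.24 — close enough.

y_n = 2.53 ft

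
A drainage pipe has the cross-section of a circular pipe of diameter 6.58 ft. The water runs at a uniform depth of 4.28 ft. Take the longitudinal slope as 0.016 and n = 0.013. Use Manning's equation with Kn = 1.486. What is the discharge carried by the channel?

For a circular section of diameter D = 6.58 ft at depth y = 4.28 ft, the central angle is θ = 2 arccos(1 − 2y/D) = 3.753 rad. Then A = (D²/8)(θ − sin θ) = 23.42 ft² and P = Dθ/2 = 12.35 ft.
Hydraulic radius R = A/P = 23.42/12.35 = 1.897 ft.
Manning's equation: Q = (1.486/n) A R^(2/3) S^(1/2) = (1.486/0.013) × 23.42 × 1.897^(2/3) × 0.016^(1/2) = 519 ft³/s.

Q = 519 ft³/s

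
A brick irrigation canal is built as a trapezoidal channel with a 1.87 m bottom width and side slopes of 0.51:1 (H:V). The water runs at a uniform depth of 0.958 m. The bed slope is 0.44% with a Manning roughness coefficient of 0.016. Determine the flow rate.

With bottom width b = 1.87 m and side slope z = 0.51: A = (b + zy)y = (1.87 + 0.51×0.958)×0.958 = 2.26 m²; P = b + 2y√(1+z²) = 1.87 + 2×0.958×1.123 = 4.021 m.
Hydraulic radius R = A/P = 2.26/4.021 = 0.562 m.
Manning's equation: Q = (1/n) A R^(2/3) S^(1/2) = (1/0.016) × 2.26 × 0.562^(2/3) × 0.0044^(1/2) = 6.38 m³/s.

Q = 6.38 m³/s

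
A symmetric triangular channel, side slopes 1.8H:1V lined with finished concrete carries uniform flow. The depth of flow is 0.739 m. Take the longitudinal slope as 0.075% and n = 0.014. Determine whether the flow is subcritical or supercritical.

subcritical

For a triangular section with side slope z = 1.8: A = zy² = 1.8×0.739² = 0.983 m²; P = 2y√(1+z²) = 2×0.739×2.059 = 3.043 m.
Hydraulic radius R = A/P = 0.983/3.043 = 0.323 m.
V = (1/n) R^(2/3) √S = (1/0.014) × 0.323^(2/3) × √0.00075 = 0.9209 m/s. Hydraulic depth D_h = A/T = 0.983/2.66 = 0.3695 m.
Froude number Fr = V/√(g·D_h) = 0.9209/√(9.81×0.3695) = 0.484, which is less than 1, so the flow is subcritical.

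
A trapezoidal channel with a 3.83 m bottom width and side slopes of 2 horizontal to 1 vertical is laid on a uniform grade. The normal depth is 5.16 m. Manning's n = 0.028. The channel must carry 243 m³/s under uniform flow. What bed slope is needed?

With bottom width b = 3.83 m and side slope z = 2: A = (b + zy)y = (3.83 + 2×5.16)×5.16 = 73.01 m²; P = b + 2y√(1+z²) = 3.83 + 2×5.16×2.236 = 26.91 m.
Hydraulic radius R = A/P = 73.01/26.91 = 2.714 m.
From Manning's equation, S = [nQ / (1 A R^(2/3))]² = [0.028 × 243 / (1 × 73.01 × 2.714^(2/3))]² = 0.00229.

S = 0.00229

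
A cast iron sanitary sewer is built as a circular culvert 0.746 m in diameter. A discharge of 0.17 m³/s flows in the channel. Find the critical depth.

At critical depth, Q² T / (g A³) = 1, i.e. A³/T = Q²/g = 0.17²/9.81 = 0.002946.
At y = 0.283 m: A³/T = 0.004857 — over.
At y = 0.217 m: A³/T = 0.001741 — short.
At y = 0.249 m: A³/T = 0.002965 — close enough.

y_c = 0.249 m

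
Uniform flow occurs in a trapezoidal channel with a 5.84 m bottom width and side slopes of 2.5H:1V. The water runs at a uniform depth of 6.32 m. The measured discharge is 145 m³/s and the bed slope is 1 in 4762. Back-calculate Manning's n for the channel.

With bottom width b = 5.84 m and side slope z = 2.5: A = (b + zy)y = (5.84 + 2.5×6.32)×6.32 = 136.8 m²; P = b + 2y√(1+z²) = 5.84 + 2×6.32×2.693 = 39.87 m.
Hydraulic radius R = A/P = 136.8/39.87 = 3.43 m.
Rearranging Manning's equation: n = (1/Q) A R^(2/3) S^(1/2) = (1/145) × 136.8 × 3.43^(2/3) × √0.00021 = 0.0311.

n = 0.0311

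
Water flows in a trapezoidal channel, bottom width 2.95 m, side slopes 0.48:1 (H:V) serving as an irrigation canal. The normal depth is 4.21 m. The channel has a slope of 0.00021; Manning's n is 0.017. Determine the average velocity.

V = 1.22 m/s

With bottom width b = 2.95 m and side slope z = 0.48: A = (b + zy)y = (2.95 + 0.48×4.21)×4.21 = 20.93 m²; P = b + 2y√(1+z²) = 2.95 + 2×4.21×1.109 = 12.29 m.
Hydraulic radius R = A/P = 20.93/12.29 = 1.703 m.
From Manning's equation, V = (1/n) R^(2/3) S^(1/2) = (1/0.017) × 1.703^(2/3) × 0.00021^(1/2) = 1.22 m/s.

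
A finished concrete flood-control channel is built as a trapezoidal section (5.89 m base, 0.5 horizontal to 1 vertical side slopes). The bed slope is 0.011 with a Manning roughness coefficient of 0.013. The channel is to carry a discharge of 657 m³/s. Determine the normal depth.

y_n = 5.19 m

Manning's equation rearranged: A R^(2/3) = nQ / (1·√S) = 0.013 × 657 / (√0.011) = 81.44.
Trying y = 4.5 m: A R^(2/3) = 63.75 — too small.
Trying y = 6.06 m: A R^(2/3) = 106.9 — too large.
Trying y = 5.19 m: A R^(2/3) = 81.49 — matches.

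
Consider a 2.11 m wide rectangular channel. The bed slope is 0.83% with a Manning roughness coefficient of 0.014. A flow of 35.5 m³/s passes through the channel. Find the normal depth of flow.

Manning's equation rearranged: A R^(2/3) = nQ / (1·√S) = 0.014 × 35.5 / (√0.0083) = 5.455.
Trying y = 3.65 m: A R^(2/3) = 6.739 — high.
Trying y = 2.29 m: A R^(2/3) = 3.89 — low.
Trying y = 3.04 m: A R^(2/3) = 5.45 — ≈ 5.455.

y_n = 3.04 m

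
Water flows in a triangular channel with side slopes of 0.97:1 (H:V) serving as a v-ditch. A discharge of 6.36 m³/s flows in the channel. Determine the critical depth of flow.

y_c = 1.54 m

At critical depth, Q² T / (g A³) = 1, i.e. A³/T = Q²/g = 6.36²/9.81 = 4.123.
Trying y = 1.78 m: A³/T = 8.406 — high.
Trying y = 1.37 m: A³/T = 2.27 — low.
Trying y = 1.54 m: A³/T = 4.075 — close enough.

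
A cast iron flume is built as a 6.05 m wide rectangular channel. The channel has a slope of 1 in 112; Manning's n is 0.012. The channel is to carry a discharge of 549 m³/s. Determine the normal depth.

Manning's equation rearranged: A R^(2/3) = nQ / (1·√S) = 0.012 × 549 / (√0.008929) = 69.72.
At y = 7.64 m: A R^(2/3) = 77.4 — over.
At y = 5.23 m: A R^(2/3) = 48.82 — short.
At y = 7 m: A R^(2/3) = 69.72 — close enough.

y_n = 7 m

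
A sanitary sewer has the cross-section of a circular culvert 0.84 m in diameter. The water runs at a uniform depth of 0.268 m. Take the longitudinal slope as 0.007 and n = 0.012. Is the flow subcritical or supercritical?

For a circular section of diameter D = 0.84 m at depth y = 0.268 m, the central angle is θ = 2 arccos(1 − 2y/D) = 2.401 rad. Then A = (D²/8)(θ − sin θ) = 0.1523 m² and P = Dθ/2 = 1.008 m.
Hydraulic radius R = A/P = 0.1523/1.008 = 0.151 m.
V = (1/n) R^(2/3) √S = (1/0.012) × 0.151^(2/3) × √0.007 = 1.977 m/s. Hydraulic depth D_h = A/T = 0.1523/0.7831 = 0.1944 m.
Froude number Fr = V/√(g·D_h) = 1.977/√(9.81×0.1944) = 1.43, which is greater than 1, so the flow is supercritical.

supercritical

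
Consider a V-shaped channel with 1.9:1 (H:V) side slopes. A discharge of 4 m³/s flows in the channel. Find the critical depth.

y_c = 0.98 m

At critical depth, Q² T / (g A³) = 1, i.e. A³/T = Q²/g = 4²/9.81 = 1.631.
At y = 0.68 m: A³/T = 0.2624 — short.
At y = 1.2 m: A³/T = 4.491 — over.
At y = 0.98 m: A³/T = 1.632 — close enough.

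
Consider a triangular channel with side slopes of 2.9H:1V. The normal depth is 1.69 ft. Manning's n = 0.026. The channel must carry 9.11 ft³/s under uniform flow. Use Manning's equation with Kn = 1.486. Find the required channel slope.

S = 0.0005

For a triangular section with side slope z = 2.9: A = zy² = 2.9×1.69² = 8.283 ft²; P = 2y√(1+z²) = 2×1.69×3.068 = 10.37 ft.
Hydraulic radius R = A/P = 8.283/10.37 = 0.7988 ft.
From Manning's equation, S = [nQ / (1.486 A R^(2/3))]² = [0.026 × 9.11 / (1.486 × 8.283 × 0.7988^(2/3))]² = 0.0005.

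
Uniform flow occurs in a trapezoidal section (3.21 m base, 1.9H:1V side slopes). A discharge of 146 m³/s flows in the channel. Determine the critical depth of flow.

y_c = 3.39 m

At critical depth, Q² T / (g A³) = 1, i.e. A³/T = Q²/g = 146²/9.81 = 2173.
Trying y = 4.31 m: A³/T = 6054 — over.
Trying y = 2.87 m: A³/T = 1089 — short.
Trying y = 3.39 m: A³/T = 2176 — matches.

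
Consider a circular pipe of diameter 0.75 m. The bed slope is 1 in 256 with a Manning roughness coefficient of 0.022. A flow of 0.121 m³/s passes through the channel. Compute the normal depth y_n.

y_n = 0.279 m

Manning's equation rearranged: A R^(2/3) = nQ / (1·√S) = 0.022 × 0.121 / (√0.003906) = 0.04259.
Trying y = 0.222 m: A R^(2/3) = 0.02761 — short.
Trying y = 0.279 m: A R^(2/3) = 0.04266 — close enough.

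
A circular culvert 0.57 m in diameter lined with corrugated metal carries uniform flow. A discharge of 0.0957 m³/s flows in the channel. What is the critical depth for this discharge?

At critical depth, Q² T / (g A³) = 1, i.e. A³/T = Q²/g = 0.0957²/9.81 = 0.0009336.
At y = 0.155 m: A³/T = 0.0003489 — low.
At y = 0.2 m: A³/T = 0.0009364 — close enough.

y_c = 0.2 m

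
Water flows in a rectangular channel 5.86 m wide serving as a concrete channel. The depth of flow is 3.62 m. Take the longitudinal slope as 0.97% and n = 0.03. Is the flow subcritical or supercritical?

subcritical

Flow area A = b·y = 5.86 × 3.62 = 21.21 m². Wetted perimeter P = b + 2y = 5.86 + 2×3.62 = 13.1 m.
Hydraulic radius R = A/P = 21.21/13.1 = 1.619 m.
V = (1/n) R^(2/3) √S = (1/0.03) × 1.619^(2/3) × √0.0097 = 4.527 m/s. Hydraulic depth D_h = A/T = 21.21/5.86 = 3.62 m.
Froude number Fr = V/√(g·D_h) = 4.527/√(9.81×3.62) = 0.76, which is less than 1, so the flow is subcritical.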